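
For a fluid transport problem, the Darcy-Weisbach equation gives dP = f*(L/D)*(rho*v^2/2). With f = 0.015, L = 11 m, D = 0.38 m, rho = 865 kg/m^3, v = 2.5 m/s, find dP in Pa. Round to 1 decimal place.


dP = f * (L/D) * (rho*v^2/2)
dP = 0.015 * (11/0.38) * (865*2.5^2/2)
L/D = 28.94736842
rho*v^2/2 = 865*6.25/2 = 2703.125
dP = 0.015 * 28.94736842 * 2703.125
dP = 1173.7 Pa


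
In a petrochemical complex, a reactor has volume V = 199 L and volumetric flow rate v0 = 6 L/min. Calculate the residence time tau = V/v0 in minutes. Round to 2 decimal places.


tau = V / v0
tau = 199 / 6
tau = 33.17 min


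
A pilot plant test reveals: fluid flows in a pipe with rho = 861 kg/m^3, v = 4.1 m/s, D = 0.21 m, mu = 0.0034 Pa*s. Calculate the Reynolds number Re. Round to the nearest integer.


Re = rho * v * D / mu
Re = 861 * 4.1 * 0.21 / 0.0034
Re = 741.321 / 0.0034
Re = 218036


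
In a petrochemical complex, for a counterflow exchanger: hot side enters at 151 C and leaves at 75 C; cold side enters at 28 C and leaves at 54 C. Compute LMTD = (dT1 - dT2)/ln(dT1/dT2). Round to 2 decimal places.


dT1 = Th_in - Tc_out = 151 - 54 = 97
dT2 = Th_out - Tc_in = 75 - 28 = 47
LMTD = (dT1 - dT2) / ln(dT1/dT2)
LMTD = (97 - 47) / ln(97/47)
LMTD = 69.01 K


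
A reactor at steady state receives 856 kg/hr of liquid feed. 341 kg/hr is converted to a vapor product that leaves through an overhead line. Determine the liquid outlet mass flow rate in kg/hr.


Steady-state mass balance on the main outlet: F_out = F_in - F_removed
F_out = 856 - 341
F_out = 515 kg/hr


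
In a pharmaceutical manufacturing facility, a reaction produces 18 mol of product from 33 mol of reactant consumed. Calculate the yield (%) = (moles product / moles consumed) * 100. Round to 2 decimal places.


Yield = (moles product / moles consumed) * 100%
Yield = (18 / 33) * 100
Yield = 0.5455 * 100
Yield = 54.55%


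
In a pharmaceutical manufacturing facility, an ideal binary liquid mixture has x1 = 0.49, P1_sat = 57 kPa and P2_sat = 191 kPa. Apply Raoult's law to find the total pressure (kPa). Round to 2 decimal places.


P = x1*P1_sat + x2*P2_sat
x2 = 1 - x1 = 1 - 0.49 = 0.51
P = 0.49*57 + 0.51*191
P = 27.93 + 97.41
P = 125.34 kPa


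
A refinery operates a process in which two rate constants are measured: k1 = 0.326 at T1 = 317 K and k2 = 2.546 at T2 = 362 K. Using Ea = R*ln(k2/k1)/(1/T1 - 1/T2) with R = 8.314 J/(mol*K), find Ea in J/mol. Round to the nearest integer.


Ea = R * ln(k2/k1) / (1/T1 - 1/T2)
ln(k2/k1) = ln(2.546/0.326) = 2.0553814
1/T1 - 1/T2 = 1/317 - 1/362 = 0.000392143193
Ea = 8.314 * 2.0553814 / 0.000392143193
Ea = 43577 J/mol


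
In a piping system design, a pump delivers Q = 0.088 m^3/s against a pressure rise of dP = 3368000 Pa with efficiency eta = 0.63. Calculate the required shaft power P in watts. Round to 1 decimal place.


P = Q * dP / eta
P = 0.088 * 3368000 / 0.63
P = 296384.0 / 0.63
P = 470450.8 W


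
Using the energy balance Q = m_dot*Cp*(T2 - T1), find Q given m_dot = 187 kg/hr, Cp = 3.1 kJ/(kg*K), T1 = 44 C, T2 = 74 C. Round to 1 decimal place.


Q = m_dot * Cp * (T2 - T1)
Q = 187 * 3.1 * (74 - 44)
Q = 187 * 3.1 * 30
Q = 17391.0 kJ/hr


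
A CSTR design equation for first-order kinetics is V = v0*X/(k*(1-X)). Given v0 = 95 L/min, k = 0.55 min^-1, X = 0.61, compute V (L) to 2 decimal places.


V = v0 * X / (k * (1 - X))
V = 95 * 0.61 / (0.55 * (1 - 0.61))
V = 57.95 / (0.55 * 0.39)
V = 57.95 / 0.2145
V = 270.16 L


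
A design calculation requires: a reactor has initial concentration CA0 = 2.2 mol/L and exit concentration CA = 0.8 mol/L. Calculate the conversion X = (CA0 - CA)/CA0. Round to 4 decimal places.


X = (CA0 - CA) / CA0
X = (2.2 - 0.8) / 2.2
X = 1.4 / 2.2
X = 0.6364


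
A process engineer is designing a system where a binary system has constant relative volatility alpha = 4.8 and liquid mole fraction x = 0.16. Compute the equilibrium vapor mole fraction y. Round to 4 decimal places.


y = alpha*x / (1 + (alpha-1)*x)
y = 4.8*0.16 / (1 + (4.8-1)*0.16)
y = 0.768 / (1 + 0.608)
y = 0.768 / 1.608
y = 0.4776


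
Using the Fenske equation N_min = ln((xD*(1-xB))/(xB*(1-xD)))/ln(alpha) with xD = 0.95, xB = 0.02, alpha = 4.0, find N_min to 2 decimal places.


N_min = ln((xD*(1-xB))/(xB*(1-xD))) / ln(alpha)
Numerator inside ln: 0.931 / 0.001 = 931.0
ln(931.0) = 6.836259
ln(alpha) = ln(4.0) = 1.386294
N_min = 6.836259 / 1.386294 = 4.93


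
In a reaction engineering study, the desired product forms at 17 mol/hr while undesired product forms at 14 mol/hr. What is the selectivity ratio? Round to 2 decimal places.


S = desired product rate / undesired product rate
S = 17 / 14
S = 1.21


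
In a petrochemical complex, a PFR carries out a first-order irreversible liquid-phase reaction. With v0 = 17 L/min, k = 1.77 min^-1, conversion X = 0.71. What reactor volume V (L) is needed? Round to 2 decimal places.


V = (v0/k) * ln(1/(1-X))
V = (17/1.77) * ln(1/(1-0.71))
V = 9.60452 * ln(3.448276)
V = 9.60452 * 1.237874
V = 11.89 L


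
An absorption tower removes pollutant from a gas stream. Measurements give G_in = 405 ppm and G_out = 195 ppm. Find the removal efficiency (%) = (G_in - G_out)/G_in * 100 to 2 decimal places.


Efficiency = (G_in - G_out) / G_in * 100%
Efficiency = (405 - 195) / 405 * 100
Efficiency = 210 / 405 * 100
Efficiency = 51.85%


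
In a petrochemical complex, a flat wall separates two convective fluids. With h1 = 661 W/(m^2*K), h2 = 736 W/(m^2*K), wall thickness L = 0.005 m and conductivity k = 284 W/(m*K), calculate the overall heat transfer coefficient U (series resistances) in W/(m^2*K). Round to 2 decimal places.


1/U = 1/h1 + L/k + 1/h2
1/U = 1/661 + 0.005/284 + 1/736
1/U = 0.0015128593 + 1.76056e-05 + 0.0013586957
1/U = 0.0028891606
U = 346.12 W/(m^2*K)


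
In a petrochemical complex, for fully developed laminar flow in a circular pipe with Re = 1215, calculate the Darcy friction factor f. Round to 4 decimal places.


f = 64 / Re
f = 64 / 1215
f = 0.0527


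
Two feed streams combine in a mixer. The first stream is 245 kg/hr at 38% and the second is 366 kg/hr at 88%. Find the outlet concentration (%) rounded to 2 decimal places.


Mass balance on solute: F1*x1 + F2*x2 = F3*x3
F3 = F1 + F2 = 245 + 366 = 611 kg/hr
x3 = (F1*x1 + F2*x2)/F3
x3 = (245*0.38 + 366*0.88) / 611
x3 = 67.95%


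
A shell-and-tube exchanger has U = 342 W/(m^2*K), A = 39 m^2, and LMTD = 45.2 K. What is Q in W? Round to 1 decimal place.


Q = U * A * LMTD
Q = 342 * 39 * 45.2
Q = 602877.6 W


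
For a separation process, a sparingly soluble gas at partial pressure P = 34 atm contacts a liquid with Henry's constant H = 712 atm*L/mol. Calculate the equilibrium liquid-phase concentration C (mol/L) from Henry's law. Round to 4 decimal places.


C = P / H
C = 34 / 712
C = 0.0478 mol/L


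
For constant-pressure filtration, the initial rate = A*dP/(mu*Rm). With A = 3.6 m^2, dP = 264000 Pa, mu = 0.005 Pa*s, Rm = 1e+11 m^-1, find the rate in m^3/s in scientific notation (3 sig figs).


rate = A * dP / (mu * Rm)
rate = 3.6 * 264000 / (0.005 * 1e+11)
rate = 950400.0 / 5.000e+08
rate = 1.90e-03 m^3/s


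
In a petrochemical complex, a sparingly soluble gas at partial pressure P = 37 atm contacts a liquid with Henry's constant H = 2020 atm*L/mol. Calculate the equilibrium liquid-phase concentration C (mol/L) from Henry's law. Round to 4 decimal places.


C = P / H
C = 37 / 2020
C = 0.0183 mol/L


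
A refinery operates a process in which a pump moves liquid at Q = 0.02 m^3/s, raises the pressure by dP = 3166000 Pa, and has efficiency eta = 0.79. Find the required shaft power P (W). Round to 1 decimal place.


P = Q * dP / eta
P = 0.02 * 3166000 / 0.79
P = 63320.0 / 0.79
P = 80151.9 W


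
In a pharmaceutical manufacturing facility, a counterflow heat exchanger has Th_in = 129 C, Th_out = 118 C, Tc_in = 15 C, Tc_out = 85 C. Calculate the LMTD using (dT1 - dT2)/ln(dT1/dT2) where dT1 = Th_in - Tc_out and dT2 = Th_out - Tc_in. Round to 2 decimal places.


dT1 = Th_in - Tc_out = 129 - 85 = 44
dT2 = Th_out - Tc_in = 118 - 15 = 103
LMTD = (dT1 - dT2) / ln(dT1/dT2)
LMTD = (44 - 103) / ln(44/103)
LMTD = 69.37 K


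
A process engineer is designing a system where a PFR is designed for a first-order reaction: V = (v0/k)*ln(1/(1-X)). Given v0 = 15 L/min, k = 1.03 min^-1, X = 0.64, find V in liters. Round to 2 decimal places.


V = (v0/k) * ln(1/(1-X))
V = (15/1.03) * ln(1/(1-0.64))
V = 14.563107 * ln(2.777778)
V = 14.563107 * 1.021651
V = 14.88 L


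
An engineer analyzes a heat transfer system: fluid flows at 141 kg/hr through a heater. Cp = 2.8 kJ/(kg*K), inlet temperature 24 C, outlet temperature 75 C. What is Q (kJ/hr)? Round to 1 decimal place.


Q = m_dot * Cp * (T2 - T1)
Q = 141 * 2.8 * (75 - 24)
Q = 141 * 2.8 * 51
Q = 20134.8 kJ/hr


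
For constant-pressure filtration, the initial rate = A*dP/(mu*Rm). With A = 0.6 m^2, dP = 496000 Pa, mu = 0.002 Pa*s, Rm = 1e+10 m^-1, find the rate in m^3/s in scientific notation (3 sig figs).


rate = A * dP / (mu * Rm)
rate = 0.6 * 496000 / (0.002 * 1e+10)
rate = 297600.0 / 2.000e+07
rate = 1.49e-02 m^3/s


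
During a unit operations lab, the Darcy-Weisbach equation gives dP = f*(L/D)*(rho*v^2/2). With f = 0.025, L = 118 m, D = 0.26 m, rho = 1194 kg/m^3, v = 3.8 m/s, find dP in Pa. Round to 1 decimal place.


dP = f * (L/D) * (rho*v^2/2)
dP = 0.025 * (118/0.26) * (1194*3.8^2/2)
L/D = 453.84615385
rho*v^2/2 = 1194*14.44/2 = 8620.68
dP = 0.025 * 453.84615385 * 8620.68
dP = 97811.6 Pa


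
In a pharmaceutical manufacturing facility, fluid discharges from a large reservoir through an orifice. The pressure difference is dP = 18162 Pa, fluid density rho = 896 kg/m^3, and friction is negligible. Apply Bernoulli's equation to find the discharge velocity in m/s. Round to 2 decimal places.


v = sqrt(2*dP/rho)
v = sqrt(2*18162/896)
v = sqrt(40.540179)
v = 6.37 m/s


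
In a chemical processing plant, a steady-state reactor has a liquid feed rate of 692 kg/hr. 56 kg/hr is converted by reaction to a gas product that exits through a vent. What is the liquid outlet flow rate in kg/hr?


Steady-state mass balance on the main outlet: F_out = F_in - F_removed
F_out = 692 - 56
F_out = 636 kg/hr


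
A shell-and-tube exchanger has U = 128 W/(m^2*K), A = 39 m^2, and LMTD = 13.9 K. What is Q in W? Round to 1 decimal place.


Q = U * A * LMTD
Q = 128 * 39 * 13.9
Q = 69388.8 W


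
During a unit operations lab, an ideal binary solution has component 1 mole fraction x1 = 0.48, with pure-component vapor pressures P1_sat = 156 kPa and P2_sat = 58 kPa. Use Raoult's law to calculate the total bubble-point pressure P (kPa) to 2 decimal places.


P = x1*P1_sat + x2*P2_sat
x2 = 1 - x1 = 1 - 0.48 = 0.52
P = 0.48*156 + 0.52*58
P = 74.88 + 30.16
P = 105.04 kPa


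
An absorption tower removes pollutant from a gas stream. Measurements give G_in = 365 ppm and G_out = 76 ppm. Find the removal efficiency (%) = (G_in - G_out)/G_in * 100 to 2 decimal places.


Efficiency = (G_in - G_out) / G_in * 100%
Efficiency = (365 - 76) / 365 * 100
Efficiency = 289 / 365 * 100
Efficiency = 79.18%


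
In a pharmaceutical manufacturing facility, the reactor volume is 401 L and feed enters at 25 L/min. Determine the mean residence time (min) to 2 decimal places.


tau = V / v0
tau = 401 / 25
tau = 16.04 min


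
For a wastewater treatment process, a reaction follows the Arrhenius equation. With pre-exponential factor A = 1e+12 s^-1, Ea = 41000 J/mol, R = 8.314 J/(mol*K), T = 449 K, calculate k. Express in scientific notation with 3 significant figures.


k = A * exp(-Ea/(R*T))
k = 1e+12 * exp(-41000 / (8.314 * 449))
k = 1e+12 * exp(-10.983165)
k = 1.70e+07


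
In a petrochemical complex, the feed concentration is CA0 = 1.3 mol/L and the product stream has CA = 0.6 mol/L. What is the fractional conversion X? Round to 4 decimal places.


X = (CA0 - CA) / CA0
X = (1.3 - 0.6) / 1.3
X = 0.7 / 1.3
X = 0.5385


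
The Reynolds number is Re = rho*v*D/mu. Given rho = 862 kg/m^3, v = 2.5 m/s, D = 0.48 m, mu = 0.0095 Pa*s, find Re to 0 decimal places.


Re = rho * v * D / mu
Re = 862 * 2.5 * 0.48 / 0.0095
Re = 1034.4 / 0.0095
Re = 108884


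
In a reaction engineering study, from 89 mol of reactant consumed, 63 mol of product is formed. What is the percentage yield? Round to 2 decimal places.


Yield = (moles product / moles consumed) * 100%
Yield = (63 / 89) * 100
Yield = 0.7079 * 100
Yield = 70.79%


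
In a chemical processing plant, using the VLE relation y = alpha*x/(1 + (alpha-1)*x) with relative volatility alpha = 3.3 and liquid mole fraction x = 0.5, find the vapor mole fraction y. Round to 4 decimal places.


y = alpha*x / (1 + (alpha-1)*x)
y = 3.3*0.5 / (1 + (3.3-1)*0.5)
y = 1.65 / (1 + 1.15)
y = 1.65 / 2.15
y = 0.7674


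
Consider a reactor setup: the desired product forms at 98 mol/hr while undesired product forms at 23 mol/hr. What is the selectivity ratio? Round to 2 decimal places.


S = desired product rate / undesired product rate
S = 98 / 23
S = 4.26


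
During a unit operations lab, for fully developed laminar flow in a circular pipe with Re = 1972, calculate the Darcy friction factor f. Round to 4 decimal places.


f = 64 / Re
f = 64 / 1972
f = 0.0325


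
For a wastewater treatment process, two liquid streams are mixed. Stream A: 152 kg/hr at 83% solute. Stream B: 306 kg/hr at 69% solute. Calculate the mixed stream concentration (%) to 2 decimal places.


Mass balance on solute: F1*x1 + F2*x2 = F3*x3
F3 = F1 + F2 = 152 + 306 = 458 kg/hr
x3 = (F1*x1 + F2*x2)/F3
x3 = (152*0.83 + 306*0.69) / 458
x3 = 73.65%


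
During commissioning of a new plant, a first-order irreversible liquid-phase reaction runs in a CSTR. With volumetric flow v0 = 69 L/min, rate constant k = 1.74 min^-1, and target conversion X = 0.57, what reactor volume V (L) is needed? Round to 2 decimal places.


V = v0 * X / (k * (1 - X))
V = 69 * 0.57 / (1.74 * (1 - 0.57))
V = 39.33 / (1.74 * 0.43)
V = 39.33 / 0.7482
V = 52.57 L


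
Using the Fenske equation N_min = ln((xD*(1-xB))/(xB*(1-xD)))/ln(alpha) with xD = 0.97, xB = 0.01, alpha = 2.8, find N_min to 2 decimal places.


N_min = ln((xD*(1-xB))/(xB*(1-xD))) / ln(alpha)
Numerator inside ln: 0.9603 / 0.0003 = 3201.0
ln(3201.0) = 8.071219
ln(alpha) = ln(2.8) = 1.029619
N_min = 8.071219 / 1.029619 = 7.84


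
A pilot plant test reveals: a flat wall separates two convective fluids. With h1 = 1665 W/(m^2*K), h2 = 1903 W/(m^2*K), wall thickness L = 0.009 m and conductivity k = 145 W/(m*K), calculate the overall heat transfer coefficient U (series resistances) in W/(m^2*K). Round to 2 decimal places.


1/U = 1/h1 + L/k + 1/h2
1/U = 1/1665 + 0.009/145 + 1/1903
1/U = 0.0006006006 + 6.2069e-05 + 0.0005254861
1/U = 0.0011881557
U = 841.64 W/(m^2*K)


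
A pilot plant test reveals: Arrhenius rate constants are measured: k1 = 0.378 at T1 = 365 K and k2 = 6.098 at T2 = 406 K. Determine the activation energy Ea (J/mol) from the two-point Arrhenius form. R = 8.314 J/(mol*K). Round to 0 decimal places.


Ea = R * ln(k2/k1) / (1/T1 - 1/T2)
ln(k2/k1) = ln(6.098/0.378) = 2.7808219
1/T1 - 1/T2 = 1/365 - 1/406 = 0.00027667184
Ea = 8.314 * 2.7808219 / 0.00027667184
Ea = 83564 J/mol


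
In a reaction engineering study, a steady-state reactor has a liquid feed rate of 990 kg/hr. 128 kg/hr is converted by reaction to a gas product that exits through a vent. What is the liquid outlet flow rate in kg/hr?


Steady-state mass balance on the main outlet: F_out = F_in - F_removed
F_out = 990 - 128
F_out = 862 kg/hr


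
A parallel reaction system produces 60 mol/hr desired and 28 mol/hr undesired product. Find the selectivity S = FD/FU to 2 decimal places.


S = desired product rate / undesired product rate
S = 60 / 28
S = 2.14


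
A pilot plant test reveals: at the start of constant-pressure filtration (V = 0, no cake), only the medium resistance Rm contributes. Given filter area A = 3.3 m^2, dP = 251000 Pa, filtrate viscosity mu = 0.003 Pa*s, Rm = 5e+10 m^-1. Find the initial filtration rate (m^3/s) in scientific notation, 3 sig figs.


rate = A * dP / (mu * Rm)
rate = 3.3 * 251000 / (0.003 * 5e+10)
rate = 828300.0 / 1.500e+08
rate = 5.52e-03 m^3/s


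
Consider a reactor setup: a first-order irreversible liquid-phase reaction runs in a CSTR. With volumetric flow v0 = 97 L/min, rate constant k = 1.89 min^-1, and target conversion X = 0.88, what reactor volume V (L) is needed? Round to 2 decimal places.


V = v0 * X / (k * (1 - X))
V = 97 * 0.88 / (1.89 * (1 - 0.88))
V = 85.36 / (1.89 * 0.12)
V = 85.36 / 0.2268
V = 376.37 L


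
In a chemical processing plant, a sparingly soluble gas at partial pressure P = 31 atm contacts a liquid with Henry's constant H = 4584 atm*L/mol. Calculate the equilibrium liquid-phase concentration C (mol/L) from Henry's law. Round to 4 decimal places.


C = P / H
C = 31 / 4584
C = 0.0068 mol/L


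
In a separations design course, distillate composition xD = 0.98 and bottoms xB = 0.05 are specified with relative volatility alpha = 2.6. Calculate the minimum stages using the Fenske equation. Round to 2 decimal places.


N_min = ln((xD*(1-xB))/(xB*(1-xD))) / ln(alpha)
Numerator inside ln: 0.931 / 0.001 = 931.0
ln(931.0) = 6.836259
ln(alpha) = ln(2.6) = 0.955511
N_min = 6.836259 / 0.955511 = 7.15


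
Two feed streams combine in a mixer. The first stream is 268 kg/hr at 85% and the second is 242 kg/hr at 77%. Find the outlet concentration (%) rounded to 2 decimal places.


Mass balance on solute: F1*x1 + F2*x2 = F3*x3
F3 = F1 + F2 = 268 + 242 = 510 kg/hr
x3 = (F1*x1 + F2*x2)/F3
x3 = (268*0.85 + 242*0.77) / 510
x3 = 81.20%


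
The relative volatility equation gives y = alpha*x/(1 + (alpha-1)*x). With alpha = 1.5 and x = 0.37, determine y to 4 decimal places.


y = alpha*x / (1 + (alpha-1)*x)
y = 1.5*0.37 / (1 + (1.5-1)*0.37)
y = 0.555 / (1 + 0.185)
y = 0.555 / 1.185
y = 0.4684


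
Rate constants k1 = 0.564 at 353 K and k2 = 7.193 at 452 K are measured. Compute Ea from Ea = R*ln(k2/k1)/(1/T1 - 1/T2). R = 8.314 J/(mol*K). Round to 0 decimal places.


Ea = R * ln(k2/k1) / (1/T1 - 1/T2)
ln(k2/k1) = ln(7.193/0.564) = 2.5458094
1/T1 - 1/T2 = 1/353 - 1/452 = 0.000620471809
Ea = 8.314 * 2.5458094 / 0.000620471809
Ea = 34113 J/mol


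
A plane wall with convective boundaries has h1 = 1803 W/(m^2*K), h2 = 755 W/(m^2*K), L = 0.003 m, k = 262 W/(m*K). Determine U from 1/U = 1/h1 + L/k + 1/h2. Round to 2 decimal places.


1/U = 1/h1 + L/k + 1/h2
1/U = 1/1803 + 0.003/262 + 1/755
1/U = 0.0005546312 + 1.14504e-05 + 0.0013245033
1/U = 0.0018905849
U = 528.94 W/(m^2*K)


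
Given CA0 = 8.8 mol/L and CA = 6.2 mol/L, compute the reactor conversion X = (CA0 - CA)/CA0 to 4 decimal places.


X = (CA0 - CA) / CA0
X = (8.8 - 6.2) / 8.8
X = 2.6 / 8.8
X = 0.2955


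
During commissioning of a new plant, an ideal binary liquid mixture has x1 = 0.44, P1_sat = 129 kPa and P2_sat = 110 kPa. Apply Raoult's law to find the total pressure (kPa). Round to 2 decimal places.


P = x1*P1_sat + x2*P2_sat
x2 = 1 - x1 = 1 - 0.44 = 0.56
P = 0.44*129 + 0.56*110
P = 56.76 + 61.6
P = 118.36 kPa


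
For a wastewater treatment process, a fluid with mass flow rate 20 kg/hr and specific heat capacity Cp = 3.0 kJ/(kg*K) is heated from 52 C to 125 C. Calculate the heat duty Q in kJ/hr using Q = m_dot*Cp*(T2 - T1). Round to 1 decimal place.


Q = m_dot * Cp * (T2 - T1)
Q = 20 * 3.0 * (125 - 52)
Q = 20 * 3.0 * 73
Q = 4380.0 kJ/hr


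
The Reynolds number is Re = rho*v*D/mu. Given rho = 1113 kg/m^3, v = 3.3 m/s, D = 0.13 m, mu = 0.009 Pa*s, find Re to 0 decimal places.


Re = rho * v * D / mu
Re = 1113 * 3.3 * 0.13 / 0.009
Re = 477.477 / 0.009
Re = 53053


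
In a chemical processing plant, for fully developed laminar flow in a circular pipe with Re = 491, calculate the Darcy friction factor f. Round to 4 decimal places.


f = 64 / Re
f = 64 / 491
f = 0.1303


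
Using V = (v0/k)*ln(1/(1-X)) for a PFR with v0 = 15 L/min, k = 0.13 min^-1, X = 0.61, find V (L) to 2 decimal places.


V = (v0/k) * ln(1/(1-X))
V = (15/0.13) * ln(1/(1-0.61))
V = 115.384615 * ln(2.564103)
V = 115.384615 * 0.941609
V = 108.65 L


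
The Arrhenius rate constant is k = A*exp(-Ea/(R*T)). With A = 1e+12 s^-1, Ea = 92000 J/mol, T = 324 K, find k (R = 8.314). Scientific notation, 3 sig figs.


k = A * exp(-Ea/(R*T))
k = 1e+12 * exp(-92000 / (8.314 * 324))
k = 1e+12 * exp(-34.15331)
k = 1.47e-03


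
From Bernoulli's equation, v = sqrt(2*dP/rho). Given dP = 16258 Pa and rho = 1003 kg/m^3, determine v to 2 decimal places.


v = sqrt(2*dP/rho)
v = sqrt(2*16258/1003)
v = sqrt(32.418744)
v = 5.69 m/s


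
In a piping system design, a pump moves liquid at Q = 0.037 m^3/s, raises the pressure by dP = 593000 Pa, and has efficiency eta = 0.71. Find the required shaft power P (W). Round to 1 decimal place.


P = Q * dP / eta
P = 0.037 * 593000 / 0.71
P = 21941.0 / 0.71
P = 30902.8 W


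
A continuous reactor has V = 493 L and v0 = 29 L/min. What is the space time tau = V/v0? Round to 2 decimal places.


tau = V / v0
tau = 493 / 29
tau = 17.00 min


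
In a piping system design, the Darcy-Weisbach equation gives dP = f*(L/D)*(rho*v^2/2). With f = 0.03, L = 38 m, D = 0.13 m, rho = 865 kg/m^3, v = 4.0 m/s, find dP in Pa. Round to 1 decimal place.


dP = f * (L/D) * (rho*v^2/2)
dP = 0.03 * (38/0.13) * (865*4.0^2/2)
L/D = 292.30769231
rho*v^2/2 = 865*16.0/2 = 6920.0
dP = 0.03 * 292.30769231 * 6920.0
dP = 60683.1 Pa


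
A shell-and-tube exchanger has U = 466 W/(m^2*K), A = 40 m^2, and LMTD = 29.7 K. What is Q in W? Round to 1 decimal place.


Q = U * A * LMTD
Q = 466 * 40 * 29.7
Q = 553608.0 W


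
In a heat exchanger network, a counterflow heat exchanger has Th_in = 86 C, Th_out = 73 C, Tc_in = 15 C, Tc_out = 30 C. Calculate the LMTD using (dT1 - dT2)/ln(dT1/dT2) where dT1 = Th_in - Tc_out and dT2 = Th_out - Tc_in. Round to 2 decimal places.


dT1 = Th_in - Tc_out = 86 - 30 = 56
dT2 = Th_out - Tc_in = 73 - 15 = 58
LMTD = (dT1 - dT2) / ln(dT1/dT2)
LMTD = (56 - 58) / ln(56/58)
LMTD = 56.99 K


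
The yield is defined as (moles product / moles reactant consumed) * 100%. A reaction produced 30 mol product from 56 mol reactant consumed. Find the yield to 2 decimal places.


Yield = (moles product / moles consumed) * 100%
Yield = (30 / 56) * 100
Yield = 0.5357 * 100
Yield = 53.57%


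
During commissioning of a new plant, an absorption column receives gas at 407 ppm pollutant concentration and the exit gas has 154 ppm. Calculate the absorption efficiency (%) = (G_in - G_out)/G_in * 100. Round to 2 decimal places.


Efficiency = (G_in - G_out) / G_in * 100%
Efficiency = (407 - 154) / 407 * 100
Efficiency = 253 / 407 * 100
Efficiency = 62.16%


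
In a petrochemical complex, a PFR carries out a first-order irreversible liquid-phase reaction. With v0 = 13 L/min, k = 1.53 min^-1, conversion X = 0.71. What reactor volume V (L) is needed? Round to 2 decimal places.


V = (v0/k) * ln(1/(1-X))
V = (13/1.53) * ln(1/(1-0.71))
V = 8.496732 * ln(3.448276)
V = 8.496732 * 1.237874
V = 10.52 L


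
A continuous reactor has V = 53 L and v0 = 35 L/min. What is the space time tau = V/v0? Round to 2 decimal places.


tau = V / v0
tau = 53 / 35
tau = 1.51 min


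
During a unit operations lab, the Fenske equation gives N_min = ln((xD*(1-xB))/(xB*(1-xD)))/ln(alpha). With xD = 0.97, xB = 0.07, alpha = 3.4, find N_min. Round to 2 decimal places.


N_min = ln((xD*(1-xB))/(xB*(1-xD))) / ln(alpha)
Numerator inside ln: 0.9021 / 0.0021 = 429.571429
ln(429.571429) = 6.062788
ln(alpha) = ln(3.4) = 1.223775
N_min = 6.062788 / 1.223775 = 4.95


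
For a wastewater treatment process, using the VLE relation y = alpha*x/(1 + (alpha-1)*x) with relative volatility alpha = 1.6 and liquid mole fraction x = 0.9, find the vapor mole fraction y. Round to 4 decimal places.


y = alpha*x / (1 + (alpha-1)*x)
y = 1.6*0.9 / (1 + (1.6-1)*0.9)
y = 1.44 / (1 + 0.54)
y = 1.44 / 1.54
y = 0.9351


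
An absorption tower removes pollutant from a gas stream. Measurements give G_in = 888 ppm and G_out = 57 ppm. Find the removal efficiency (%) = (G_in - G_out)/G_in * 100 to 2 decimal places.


Efficiency = (G_in - G_out) / G_in * 100%
Efficiency = (888 - 57) / 888 * 100
Efficiency = 831 / 888 * 100
Efficiency = 93.58%


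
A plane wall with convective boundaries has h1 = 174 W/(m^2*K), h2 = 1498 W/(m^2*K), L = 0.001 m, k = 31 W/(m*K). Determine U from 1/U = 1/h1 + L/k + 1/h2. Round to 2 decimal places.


1/U = 1/h1 + L/k + 1/h2
1/U = 1/174 + 0.001/31 + 1/1498
1/U = 0.0057471264 + 3.22581e-05 + 0.0006675567
1/U = 0.0064469412
U = 155.11 W/(m^2*K)


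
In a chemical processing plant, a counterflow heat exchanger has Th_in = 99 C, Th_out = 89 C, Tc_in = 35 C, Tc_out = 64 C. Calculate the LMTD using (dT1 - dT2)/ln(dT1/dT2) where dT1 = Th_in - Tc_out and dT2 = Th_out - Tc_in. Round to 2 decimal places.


dT1 = Th_in - Tc_out = 99 - 64 = 35
dT2 = Th_out - Tc_in = 89 - 35 = 54
LMTD = (dT1 - dT2) / ln(dT1/dT2)
LMTD = (35 - 54) / ln(35/54)
LMTD = 43.82 K


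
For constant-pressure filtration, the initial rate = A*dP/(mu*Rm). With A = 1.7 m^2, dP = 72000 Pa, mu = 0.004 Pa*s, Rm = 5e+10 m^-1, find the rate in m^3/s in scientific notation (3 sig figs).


rate = A * dP / (mu * Rm)
rate = 1.7 * 72000 / (0.004 * 5e+10)
rate = 122400.0 / 2.000e+08
rate = 6.12e-04 m^3/s


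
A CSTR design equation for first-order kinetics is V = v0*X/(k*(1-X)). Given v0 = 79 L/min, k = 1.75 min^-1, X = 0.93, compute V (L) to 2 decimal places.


V = v0 * X / (k * (1 - X))
V = 79 * 0.93 / (1.75 * (1 - 0.93))
V = 73.47 / (1.75 * 0.07)
V = 73.47 / 0.1225
V = 599.76 L


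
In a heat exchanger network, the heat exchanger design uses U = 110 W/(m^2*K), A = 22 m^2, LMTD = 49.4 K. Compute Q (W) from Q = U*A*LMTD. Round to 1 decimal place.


Q = U * A * LMTD
Q = 110 * 22 * 49.4
Q = 119548.0 W


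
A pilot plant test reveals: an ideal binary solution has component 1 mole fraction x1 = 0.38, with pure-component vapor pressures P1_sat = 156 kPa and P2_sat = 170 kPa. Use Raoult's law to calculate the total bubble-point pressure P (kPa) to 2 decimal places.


P = x1*P1_sat + x2*P2_sat
x2 = 1 - x1 = 1 - 0.38 = 0.62
P = 0.38*156 + 0.62*170
P = 59.28 + 105.4
P = 164.68 kPa


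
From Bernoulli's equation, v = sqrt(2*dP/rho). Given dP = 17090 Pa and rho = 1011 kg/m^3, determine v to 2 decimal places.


v = sqrt(2*dP/rho)
v = sqrt(2*17090/1011)
v = sqrt(33.808111)
v = 5.81 m/s


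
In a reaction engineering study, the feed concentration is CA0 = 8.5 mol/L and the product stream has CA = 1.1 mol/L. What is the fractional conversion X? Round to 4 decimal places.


X = (CA0 - CA) / CA0
X = (8.5 - 1.1) / 8.5
X = 7.4 / 8.5
X = 0.8706


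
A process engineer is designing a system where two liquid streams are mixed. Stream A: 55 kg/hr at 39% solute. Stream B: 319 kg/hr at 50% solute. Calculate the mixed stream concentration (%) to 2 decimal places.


Mass balance on solute: F1*x1 + F2*x2 = F3*x3
F3 = F1 + F2 = 55 + 319 = 374 kg/hr
x3 = (F1*x1 + F2*x2)/F3
x3 = (55*0.39 + 319*0.5) / 374
x3 = 48.38%


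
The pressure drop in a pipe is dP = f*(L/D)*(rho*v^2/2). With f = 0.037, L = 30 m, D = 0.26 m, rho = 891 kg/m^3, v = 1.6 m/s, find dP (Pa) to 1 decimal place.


dP = f * (L/D) * (rho*v^2/2)
dP = 0.037 * (30/0.26) * (891*1.6^2/2)
L/D = 115.38461538
rho*v^2/2 = 891*2.56/2 = 1140.48
dP = 0.037 * 115.38461538 * 1140.48
dP = 4869.0 Pa


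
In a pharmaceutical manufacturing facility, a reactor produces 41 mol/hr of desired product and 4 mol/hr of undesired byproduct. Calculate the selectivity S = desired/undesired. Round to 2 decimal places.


S = desired product rate / undesired product rate
S = 41 / 4
S = 10.25


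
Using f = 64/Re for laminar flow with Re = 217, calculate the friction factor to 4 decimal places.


f = 64 / Re
f = 64 / 217
f = 0.2949


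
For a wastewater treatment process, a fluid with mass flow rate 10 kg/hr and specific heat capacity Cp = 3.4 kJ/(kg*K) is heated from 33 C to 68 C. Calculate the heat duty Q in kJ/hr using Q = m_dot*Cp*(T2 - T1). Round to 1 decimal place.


Q = m_dot * Cp * (T2 - T1)
Q = 10 * 3.4 * (68 - 33)
Q = 10 * 3.4 * 35
Q = 1190.0 kJ/hr


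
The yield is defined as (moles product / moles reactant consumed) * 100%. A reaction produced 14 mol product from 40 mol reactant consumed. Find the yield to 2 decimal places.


Yield = (moles product / moles consumed) * 100%
Yield = (14 / 40) * 100
Yield = 0.35 * 100
Yield = 35.00%


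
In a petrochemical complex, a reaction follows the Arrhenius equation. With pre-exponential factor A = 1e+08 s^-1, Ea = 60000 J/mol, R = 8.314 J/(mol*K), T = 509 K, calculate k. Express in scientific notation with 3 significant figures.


k = A * exp(-Ea/(R*T))
k = 1e+08 * exp(-60000 / (8.314 * 509))
k = 1e+08 * exp(-14.178277)
k = 6.96e+01


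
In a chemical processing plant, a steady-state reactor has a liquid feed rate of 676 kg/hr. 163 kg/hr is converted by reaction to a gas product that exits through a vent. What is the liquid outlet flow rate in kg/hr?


Steady-state mass balance on the main outlet: F_out = F_in - F_removed
F_out = 676 - 163
F_out = 513 kg/hr


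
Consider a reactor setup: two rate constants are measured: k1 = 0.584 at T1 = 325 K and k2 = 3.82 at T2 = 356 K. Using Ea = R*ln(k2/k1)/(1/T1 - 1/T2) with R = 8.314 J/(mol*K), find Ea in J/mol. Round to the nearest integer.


Ea = R * ln(k2/k1) / (1/T1 - 1/T2)
ln(k2/k1) = ln(3.82/0.584) = 1.8781047
1/T1 - 1/T2 = 1/325 - 1/356 = 0.000267934313
Ea = 8.314 * 1.8781047 / 0.000267934313
Ea = 58278 J/mol


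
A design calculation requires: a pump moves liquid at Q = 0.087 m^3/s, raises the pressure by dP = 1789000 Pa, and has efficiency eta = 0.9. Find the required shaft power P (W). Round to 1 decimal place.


P = Q * dP / eta
P = 0.087 * 1789000 / 0.9
P = 155643.0 / 0.9
P = 172936.7 W


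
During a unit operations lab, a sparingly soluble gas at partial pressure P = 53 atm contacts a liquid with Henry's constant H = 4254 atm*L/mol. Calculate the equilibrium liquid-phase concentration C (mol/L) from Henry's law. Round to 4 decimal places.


C = P / H
C = 53 / 4254
C = 0.0125 mol/L


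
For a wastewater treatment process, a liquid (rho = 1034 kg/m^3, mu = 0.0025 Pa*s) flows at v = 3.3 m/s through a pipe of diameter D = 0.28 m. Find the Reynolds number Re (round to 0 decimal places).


Re = rho * v * D / mu
Re = 1034 * 3.3 * 0.28 / 0.0025
Re = 955.416 / 0.0025
Re = 382166


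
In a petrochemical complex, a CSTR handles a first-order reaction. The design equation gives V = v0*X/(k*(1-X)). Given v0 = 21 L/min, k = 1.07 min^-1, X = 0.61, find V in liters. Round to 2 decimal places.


V = v0 * X / (k * (1 - X))
V = 21 * 0.61 / (1.07 * (1 - 0.61))
V = 12.81 / (1.07 * 0.39)
V = 12.81 / 0.4173
V = 30.70 L


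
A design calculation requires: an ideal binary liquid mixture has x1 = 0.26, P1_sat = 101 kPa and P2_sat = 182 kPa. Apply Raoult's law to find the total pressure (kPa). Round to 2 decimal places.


P = x1*P1_sat + x2*P2_sat
x2 = 1 - x1 = 1 - 0.26 = 0.74
P = 0.26*101 + 0.74*182
P = 26.26 + 134.68
P = 160.94 kPa


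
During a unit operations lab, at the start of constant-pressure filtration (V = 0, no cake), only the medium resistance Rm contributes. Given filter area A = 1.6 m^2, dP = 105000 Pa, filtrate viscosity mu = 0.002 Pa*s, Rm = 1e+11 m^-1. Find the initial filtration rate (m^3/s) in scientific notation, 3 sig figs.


rate = A * dP / (mu * Rm)
rate = 1.6 * 105000 / (0.002 * 1e+11)
rate = 168000.0 / 2.000e+08
rate = 8.40e-04 m^3/s


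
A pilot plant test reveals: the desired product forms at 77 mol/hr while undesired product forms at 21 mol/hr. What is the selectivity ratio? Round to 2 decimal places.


S = desired product rate / undesired product rate
S = 77 / 21
S = 3.67


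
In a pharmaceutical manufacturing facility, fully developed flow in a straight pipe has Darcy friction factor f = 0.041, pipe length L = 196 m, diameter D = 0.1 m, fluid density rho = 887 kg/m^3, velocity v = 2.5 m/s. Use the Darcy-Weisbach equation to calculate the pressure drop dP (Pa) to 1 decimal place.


dP = f * (L/D) * (rho*v^2/2)
dP = 0.041 * (196/0.1) * (887*2.5^2/2)
L/D = 1960.0
rho*v^2/2 = 887*6.25/2 = 2771.875
dP = 0.041 * 1960.0 * 2771.875
dP = 222747.9 Pa


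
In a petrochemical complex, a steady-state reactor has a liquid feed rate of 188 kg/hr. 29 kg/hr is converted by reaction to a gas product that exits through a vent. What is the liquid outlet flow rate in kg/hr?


Steady-state mass balance on the main outlet: F_out = F_in - F_removed
F_out = 188 - 29
F_out = 159 kg/hr


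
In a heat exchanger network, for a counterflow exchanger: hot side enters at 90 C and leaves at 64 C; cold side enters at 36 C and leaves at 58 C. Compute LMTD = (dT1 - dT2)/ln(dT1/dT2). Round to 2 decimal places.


dT1 = Th_in - Tc_out = 90 - 58 = 32
dT2 = Th_out - Tc_in = 64 - 36 = 28
LMTD = (dT1 - dT2) / ln(dT1/dT2)
LMTD = (32 - 28) / ln(32/28)
LMTD = 29.96 K


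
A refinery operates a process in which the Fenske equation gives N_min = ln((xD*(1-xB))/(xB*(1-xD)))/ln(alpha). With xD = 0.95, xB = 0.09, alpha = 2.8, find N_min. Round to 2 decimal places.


N_min = ln((xD*(1-xB))/(xB*(1-xD))) / ln(alpha)
Numerator inside ln: 0.8645 / 0.0045 = 192.111111
ln(192.111111) = 5.258074
ln(alpha) = ln(2.8) = 1.029619
N_min = 5.258074 / 1.029619 = 5.11


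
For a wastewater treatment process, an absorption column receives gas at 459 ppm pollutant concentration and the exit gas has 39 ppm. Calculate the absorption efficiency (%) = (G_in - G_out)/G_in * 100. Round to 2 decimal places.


Efficiency = (G_in - G_out) / G_in * 100%
Efficiency = (459 - 39) / 459 * 100
Efficiency = 420 / 459 * 100
Efficiency = 91.50%


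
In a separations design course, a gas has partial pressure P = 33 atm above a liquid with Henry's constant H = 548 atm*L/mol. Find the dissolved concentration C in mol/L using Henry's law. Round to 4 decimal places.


C = P / H
C = 33 / 548
C = 0.0602 mol/L


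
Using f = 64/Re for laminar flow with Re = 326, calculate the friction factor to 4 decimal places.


f = 64 / Re
f = 64 / 326
f = 0.1963


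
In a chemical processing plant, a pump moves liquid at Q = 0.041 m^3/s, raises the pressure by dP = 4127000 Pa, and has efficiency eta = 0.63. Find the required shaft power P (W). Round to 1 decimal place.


P = Q * dP / eta
P = 0.041 * 4127000 / 0.63
P = 169207.0 / 0.63
P = 268582.5 W


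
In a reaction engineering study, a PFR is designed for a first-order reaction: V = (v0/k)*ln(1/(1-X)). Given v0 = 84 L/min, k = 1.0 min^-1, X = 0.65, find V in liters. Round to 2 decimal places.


V = (v0/k) * ln(1/(1-X))
V = (84/1.0) * ln(1/(1-0.65))
V = 84.0 * ln(2.857143)
V = 84.0 * 1.049822
V = 88.19 L


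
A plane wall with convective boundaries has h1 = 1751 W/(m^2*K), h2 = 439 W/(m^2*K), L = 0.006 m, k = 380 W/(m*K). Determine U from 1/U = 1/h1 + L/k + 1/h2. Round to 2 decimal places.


1/U = 1/h1 + L/k + 1/h2
1/U = 1/1751 + 0.006/380 + 1/439
1/U = 0.0005711022 + 1.57895e-05 + 0.0022779043
1/U = 0.002864796
U = 349.06 W/(m^2*K)


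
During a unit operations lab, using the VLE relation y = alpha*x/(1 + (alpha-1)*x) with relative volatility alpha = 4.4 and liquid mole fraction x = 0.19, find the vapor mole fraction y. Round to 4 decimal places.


y = alpha*x / (1 + (alpha-1)*x)
y = 4.4*0.19 / (1 + (4.4-1)*0.19)
y = 0.836 / (1 + 0.646)
y = 0.836 / 1.646
y = 0.5079


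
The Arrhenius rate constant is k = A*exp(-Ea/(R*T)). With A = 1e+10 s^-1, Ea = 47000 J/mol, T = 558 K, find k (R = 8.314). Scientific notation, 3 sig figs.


k = A * exp(-Ea/(R*T))
k = 1e+10 * exp(-47000 / (8.314 * 558))
k = 1e+10 * exp(-10.131031)
k = 3.98e+05


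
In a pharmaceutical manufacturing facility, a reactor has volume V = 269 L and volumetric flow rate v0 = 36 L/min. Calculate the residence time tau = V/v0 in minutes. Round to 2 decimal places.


tau = V / v0
tau = 269 / 36
tau = 7.47 min


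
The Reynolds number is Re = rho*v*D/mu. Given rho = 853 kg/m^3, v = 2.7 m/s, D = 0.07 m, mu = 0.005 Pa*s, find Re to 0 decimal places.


Re = rho * v * D / mu
Re = 853 * 2.7 * 0.07 / 0.005
Re = 161.217 / 0.005
Re = 32243


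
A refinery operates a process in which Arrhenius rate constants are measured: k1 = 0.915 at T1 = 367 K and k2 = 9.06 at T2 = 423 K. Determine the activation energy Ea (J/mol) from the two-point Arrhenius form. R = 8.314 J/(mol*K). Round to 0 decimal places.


Ea = R * ln(k2/k1) / (1/T1 - 1/T2)
ln(k2/k1) = ln(9.06/0.915) = 2.2927003
1/T1 - 1/T2 = 1/367 - 1/423 = 0.000360729446
Ea = 8.314 * 2.2927003 / 0.000360729446
Ea = 52842 J/mol


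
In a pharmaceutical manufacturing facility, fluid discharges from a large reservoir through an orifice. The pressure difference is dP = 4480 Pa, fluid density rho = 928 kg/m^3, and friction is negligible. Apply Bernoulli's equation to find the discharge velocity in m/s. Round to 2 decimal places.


v = sqrt(2*dP/rho)
v = sqrt(2*4480/928)
v = sqrt(9.655172)
v = 3.11 m/s


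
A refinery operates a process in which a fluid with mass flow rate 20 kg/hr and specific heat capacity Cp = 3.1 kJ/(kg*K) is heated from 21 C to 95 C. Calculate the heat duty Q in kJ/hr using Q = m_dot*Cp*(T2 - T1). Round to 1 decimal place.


Q = m_dot * Cp * (T2 - T1)
Q = 20 * 3.1 * (95 - 21)
Q = 20 * 3.1 * 74
Q = 4588.0 kJ/hr


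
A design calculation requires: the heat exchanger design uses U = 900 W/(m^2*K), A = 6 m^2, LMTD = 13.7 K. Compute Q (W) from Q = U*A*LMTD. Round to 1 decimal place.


Q = U * A * LMTD
Q = 900 * 6 * 13.7
Q = 73980.0 W


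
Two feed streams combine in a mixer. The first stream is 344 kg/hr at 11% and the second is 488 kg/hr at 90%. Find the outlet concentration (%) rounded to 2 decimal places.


Mass balance on solute: F1*x1 + F2*x2 = F3*x3
F3 = F1 + F2 = 344 + 488 = 832 kg/hr
x3 = (F1*x1 + F2*x2)/F3
x3 = (344*0.11 + 488*0.9) / 832
x3 = 57.34%


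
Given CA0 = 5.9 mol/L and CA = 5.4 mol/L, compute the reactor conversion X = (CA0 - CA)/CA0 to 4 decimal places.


X = (CA0 - CA) / CA0
X = (5.9 - 5.4) / 5.9
X = 0.5 / 5.9
X = 0.0847


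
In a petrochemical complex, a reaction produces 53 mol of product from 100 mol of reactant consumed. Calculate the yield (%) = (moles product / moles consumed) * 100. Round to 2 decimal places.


Yield = (moles product / moles consumed) * 100%
Yield = (53 / 100) * 100
Yield = 0.53 * 100
Yield = 53.00%


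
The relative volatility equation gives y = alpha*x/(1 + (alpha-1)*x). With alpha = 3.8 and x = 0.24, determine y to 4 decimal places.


y = alpha*x / (1 + (alpha-1)*x)
y = 3.8*0.24 / (1 + (3.8-1)*0.24)
y = 0.912 / (1 + 0.672)
y = 0.912 / 1.672
y = 0.5455


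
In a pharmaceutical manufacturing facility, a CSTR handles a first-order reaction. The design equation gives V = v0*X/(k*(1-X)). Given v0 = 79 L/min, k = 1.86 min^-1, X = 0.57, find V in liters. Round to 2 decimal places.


V = v0 * X / (k * (1 - X))
V = 79 * 0.57 / (1.86 * (1 - 0.57))
V = 45.03 / (1.86 * 0.43)
V = 45.03 / 0.7998
V = 56.30 L


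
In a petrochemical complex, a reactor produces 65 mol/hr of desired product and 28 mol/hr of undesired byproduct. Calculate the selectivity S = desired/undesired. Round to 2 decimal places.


S = desired product rate / undesired product rate
S = 65 / 28
S = 2.32


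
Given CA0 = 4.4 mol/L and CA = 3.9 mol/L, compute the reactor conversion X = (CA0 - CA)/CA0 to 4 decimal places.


X = (CA0 - CA) / CA0
X = (4.4 - 3.9) / 4.4
X = 0.5 / 4.4
X = 0.1136


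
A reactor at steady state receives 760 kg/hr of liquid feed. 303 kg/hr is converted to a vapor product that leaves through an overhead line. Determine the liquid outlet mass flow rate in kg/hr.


Steady-state mass balance on the main outlet: F_out = F_in - F_removed
F_out = 760 - 303
F_out = 457 kg/hr
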